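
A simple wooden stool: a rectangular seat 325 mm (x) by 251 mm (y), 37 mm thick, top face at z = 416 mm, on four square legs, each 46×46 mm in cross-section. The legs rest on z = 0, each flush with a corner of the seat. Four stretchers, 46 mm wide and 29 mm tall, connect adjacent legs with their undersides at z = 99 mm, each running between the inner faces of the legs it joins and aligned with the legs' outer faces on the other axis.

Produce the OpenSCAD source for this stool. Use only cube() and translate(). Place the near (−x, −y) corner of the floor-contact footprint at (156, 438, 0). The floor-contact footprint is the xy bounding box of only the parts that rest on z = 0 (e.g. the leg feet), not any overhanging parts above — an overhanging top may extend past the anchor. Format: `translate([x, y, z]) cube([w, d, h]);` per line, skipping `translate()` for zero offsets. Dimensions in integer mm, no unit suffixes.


translate([156, 438, 379]) cube([325, 251, 37]);
translate([156, 438, 0]) cube([46, 46, 379]);
translate([435, 438, 0]) cube([46, 46, 379]);
translate([156, 643, 0]) cube([46, 46, 379]);
translate([435, 643, 0]) cube([46, 46, 379]);
translate([202, 438, 99]) cube([233, 46, 29]);
translate([202, 643, 99]) cube([233, 46, 29]);
translate([156, 484, 99]) cube([46, 159, 29]);
translate([435, 484, 99]) cube([46, 159, 29]);


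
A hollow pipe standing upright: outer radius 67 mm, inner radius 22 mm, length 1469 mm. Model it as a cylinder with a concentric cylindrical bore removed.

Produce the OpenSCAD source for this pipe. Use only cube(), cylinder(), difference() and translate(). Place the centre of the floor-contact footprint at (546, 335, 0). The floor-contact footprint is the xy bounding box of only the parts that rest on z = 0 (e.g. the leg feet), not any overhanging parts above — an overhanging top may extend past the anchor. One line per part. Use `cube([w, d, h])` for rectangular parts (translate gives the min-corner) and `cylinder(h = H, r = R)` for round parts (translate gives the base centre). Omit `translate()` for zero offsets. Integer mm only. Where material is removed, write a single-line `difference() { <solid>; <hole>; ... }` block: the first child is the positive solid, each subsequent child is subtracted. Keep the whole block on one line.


difference() { translate([546, 335, 0]) cylinder(h = 1469, r = 67); translate([546, 335, 0]) cylinder(h = 1469, r = 22); }


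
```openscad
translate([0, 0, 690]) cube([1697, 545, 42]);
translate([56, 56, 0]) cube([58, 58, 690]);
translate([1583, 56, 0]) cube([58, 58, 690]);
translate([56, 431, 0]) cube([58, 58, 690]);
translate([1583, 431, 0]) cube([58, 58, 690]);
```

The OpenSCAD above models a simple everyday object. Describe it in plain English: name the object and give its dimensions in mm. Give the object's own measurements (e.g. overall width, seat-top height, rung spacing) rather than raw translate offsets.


A rectangular dining table. The top is 1697×545×42 mm with its upper surface at z = 732 mm. It stands on four 58×58 mm square legs, each inset 56 mm from the nearest pair of top edges, running from the floor to the underside of the top.


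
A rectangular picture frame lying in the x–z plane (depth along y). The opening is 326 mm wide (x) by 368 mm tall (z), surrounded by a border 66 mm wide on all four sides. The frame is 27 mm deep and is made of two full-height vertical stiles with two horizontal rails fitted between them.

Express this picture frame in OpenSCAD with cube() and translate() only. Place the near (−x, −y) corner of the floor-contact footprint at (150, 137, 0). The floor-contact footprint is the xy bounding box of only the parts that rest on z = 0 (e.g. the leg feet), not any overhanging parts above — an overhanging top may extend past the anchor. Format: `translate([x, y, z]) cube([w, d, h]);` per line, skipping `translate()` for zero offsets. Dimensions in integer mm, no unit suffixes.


translate([150, 137, 0]) cube([66, 27, 500]);
translate([542, 137, 0]) cube([66, 27, 500]);
translate([216, 137, 0]) cube([326, 27, 66]);
translate([216, 137, 434]) cube([326, 27, 66]);


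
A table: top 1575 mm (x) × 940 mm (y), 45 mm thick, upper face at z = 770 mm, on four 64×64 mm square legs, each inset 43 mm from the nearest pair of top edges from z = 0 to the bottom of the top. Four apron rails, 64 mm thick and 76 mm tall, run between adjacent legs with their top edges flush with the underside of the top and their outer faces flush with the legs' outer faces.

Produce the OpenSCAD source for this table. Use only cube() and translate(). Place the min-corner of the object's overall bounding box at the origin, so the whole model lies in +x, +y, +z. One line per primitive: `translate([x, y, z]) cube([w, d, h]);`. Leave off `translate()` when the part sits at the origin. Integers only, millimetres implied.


translate([0, 0, 725]) cube([1575, 940, 45]);
translate([43, 43, 0]) cube([64, 64, 725]);
translate([1468, 43, 0]) cube([64, 64, 725]);
translate([43, 833, 0]) cube([64, 64, 725]);
translate([1468, 833, 0]) cube([64, 64, 725]);
translate([107, 43, 649]) cube([1361, 64, 76]);
translate([107, 833, 649]) cube([1361, 64, 76]);
translate([43, 107, 649]) cube([64, 726, 76]);
translate([1468, 107, 649]) cube([64, 726, 76]);


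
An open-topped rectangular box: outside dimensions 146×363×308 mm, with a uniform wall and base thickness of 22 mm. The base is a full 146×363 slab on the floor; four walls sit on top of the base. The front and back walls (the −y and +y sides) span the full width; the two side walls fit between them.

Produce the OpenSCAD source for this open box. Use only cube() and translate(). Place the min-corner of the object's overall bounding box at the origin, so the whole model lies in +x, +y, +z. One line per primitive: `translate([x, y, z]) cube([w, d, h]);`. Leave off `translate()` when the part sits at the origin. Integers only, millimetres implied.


cube([146, 363, 22]);
translate([0, 0, 22]) cube([146, 22, 286]);
translate([0, 341, 22]) cube([146, 22, 286]);
translate([0, 22, 22]) cube([22, 319, 286]);
translate([124, 22, 22]) cube([22, 319, 286]);


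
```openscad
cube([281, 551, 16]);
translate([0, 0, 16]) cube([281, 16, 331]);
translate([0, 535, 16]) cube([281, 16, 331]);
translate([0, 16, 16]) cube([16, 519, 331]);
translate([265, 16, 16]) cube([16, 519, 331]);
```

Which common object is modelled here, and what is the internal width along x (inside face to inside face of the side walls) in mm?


An open box. The internal width is 249 mm.

A 281×551 base slab with four walls standing on it — an open box. The base is 281 mm wide and the walls are 16 mm thick, so the internal width is 281 − 2 × 16 = 249 mm.


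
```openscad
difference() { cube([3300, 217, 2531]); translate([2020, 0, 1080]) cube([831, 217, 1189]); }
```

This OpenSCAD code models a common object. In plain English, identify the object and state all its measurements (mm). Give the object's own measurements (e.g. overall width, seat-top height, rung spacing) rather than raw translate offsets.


A wall 3300 mm long (x), 217 mm thick (y), 2531 mm tall, with a rectangular window opening cut through it. The opening is 831 mm wide and 1189 mm tall; its sill is at z = 1080 mm and its near (−x) edge is 2020 mm from the wall's −x end. The opening passes through the full wall thickness.


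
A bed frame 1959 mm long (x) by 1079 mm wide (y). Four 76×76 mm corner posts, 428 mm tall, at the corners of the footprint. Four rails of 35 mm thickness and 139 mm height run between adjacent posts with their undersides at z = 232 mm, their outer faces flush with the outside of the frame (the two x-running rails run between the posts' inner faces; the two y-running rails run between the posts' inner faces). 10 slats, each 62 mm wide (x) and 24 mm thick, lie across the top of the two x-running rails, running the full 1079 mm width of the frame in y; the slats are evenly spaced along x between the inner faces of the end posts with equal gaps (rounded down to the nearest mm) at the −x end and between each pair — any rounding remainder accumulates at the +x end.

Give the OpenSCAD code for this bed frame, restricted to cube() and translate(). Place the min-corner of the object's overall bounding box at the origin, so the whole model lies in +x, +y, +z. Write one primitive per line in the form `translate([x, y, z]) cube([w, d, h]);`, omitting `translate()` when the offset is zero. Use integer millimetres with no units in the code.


cube([76, 76, 428]);
translate([0, 1003, 0]) cube([76, 76, 428]);
translate([1883, 0, 0]) cube([76, 76, 428]);
translate([1883, 1003, 0]) cube([76, 76, 428]);
translate([76, 0, 232]) cube([1807, 35, 139]);
translate([76, 1044, 232]) cube([1807, 35, 139]);
translate([0, 76, 232]) cube([35, 927, 139]);
translate([1924, 76, 232]) cube([35, 927, 139]);
translate([183, 0, 371]) cube([62, 1079, 24]);
translate([352, 0, 371]) cube([62, 1079, 24]);
translate([521, 0, 371]) cube([62, 1079, 24]);
translate([690, 0, 371]) cube([62, 1079, 24]);
translate([859, 0, 371]) cube([62, 1079, 24]);
translate([1028, 0, 371]) cube([62, 1079, 24]);
translate([1197, 0, 371]) cube([62, 1079, 24]);
translate([1366, 0, 371]) cube([62, 1079, 24]);
translate([1535, 0, 371]) cube([62, 1079, 24]);
translate([1704, 0, 371]) cube([62, 1079, 24]);


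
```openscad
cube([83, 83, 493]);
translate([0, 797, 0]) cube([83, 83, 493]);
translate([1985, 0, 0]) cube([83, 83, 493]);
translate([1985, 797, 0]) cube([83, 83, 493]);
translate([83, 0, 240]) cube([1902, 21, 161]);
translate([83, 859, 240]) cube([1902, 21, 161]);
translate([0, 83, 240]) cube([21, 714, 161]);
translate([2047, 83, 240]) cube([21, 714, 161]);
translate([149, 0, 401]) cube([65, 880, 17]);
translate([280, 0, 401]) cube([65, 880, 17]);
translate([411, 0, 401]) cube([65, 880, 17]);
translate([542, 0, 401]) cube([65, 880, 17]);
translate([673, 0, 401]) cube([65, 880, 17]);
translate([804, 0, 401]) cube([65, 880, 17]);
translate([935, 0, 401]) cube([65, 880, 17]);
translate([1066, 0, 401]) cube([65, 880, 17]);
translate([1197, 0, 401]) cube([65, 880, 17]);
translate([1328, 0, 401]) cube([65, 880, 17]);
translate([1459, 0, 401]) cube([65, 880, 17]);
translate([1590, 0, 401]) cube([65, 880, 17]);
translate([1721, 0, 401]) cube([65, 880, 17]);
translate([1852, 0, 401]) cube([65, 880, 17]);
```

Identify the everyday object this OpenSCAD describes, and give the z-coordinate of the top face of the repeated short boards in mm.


A bed frame. The slat-top height is 418 mm.

Four posts, four rails, and a row of slats — a bed frame. Slats sit on the rails at z = 240 + 161 = 401; with slat thickness 17, the top is 418 mm.


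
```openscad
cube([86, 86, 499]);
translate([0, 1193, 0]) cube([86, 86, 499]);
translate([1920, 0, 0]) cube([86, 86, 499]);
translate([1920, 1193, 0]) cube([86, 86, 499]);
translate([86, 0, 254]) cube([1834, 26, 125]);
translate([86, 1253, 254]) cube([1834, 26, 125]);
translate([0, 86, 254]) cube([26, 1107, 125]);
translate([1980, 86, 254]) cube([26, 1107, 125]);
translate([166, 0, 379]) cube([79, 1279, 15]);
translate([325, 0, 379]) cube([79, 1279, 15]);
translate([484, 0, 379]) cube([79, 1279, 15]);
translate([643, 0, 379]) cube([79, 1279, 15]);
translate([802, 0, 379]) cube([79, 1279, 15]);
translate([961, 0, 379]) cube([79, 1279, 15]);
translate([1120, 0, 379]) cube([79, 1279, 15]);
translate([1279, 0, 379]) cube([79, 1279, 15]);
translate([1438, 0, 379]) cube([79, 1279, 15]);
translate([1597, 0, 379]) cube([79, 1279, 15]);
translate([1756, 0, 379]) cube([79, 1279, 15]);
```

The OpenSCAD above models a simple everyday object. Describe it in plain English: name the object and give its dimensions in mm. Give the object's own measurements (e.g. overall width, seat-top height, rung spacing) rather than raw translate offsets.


A bed frame 2006 mm long (x) by 1279 mm wide (y). Four 86×86 mm corner posts, 499 mm tall, at the corners of the footprint. Four rails of 26 mm thickness and 125 mm height run between adjacent posts with their undersides at z = 254 mm, their outer faces flush with the outside of the frame (the two x-running rails run between the posts' inner faces; the two y-running rails run between the posts' inner faces). 11 slats, each 79 mm wide (x) and 15 mm thick, lie across the top of the two x-running rails, running the full 1279 mm width of the frame in y; along x they sit between the end posts with a 80 mm gap after the −x posts and between neighbouring slats, leaving 85 mm before the +x posts.


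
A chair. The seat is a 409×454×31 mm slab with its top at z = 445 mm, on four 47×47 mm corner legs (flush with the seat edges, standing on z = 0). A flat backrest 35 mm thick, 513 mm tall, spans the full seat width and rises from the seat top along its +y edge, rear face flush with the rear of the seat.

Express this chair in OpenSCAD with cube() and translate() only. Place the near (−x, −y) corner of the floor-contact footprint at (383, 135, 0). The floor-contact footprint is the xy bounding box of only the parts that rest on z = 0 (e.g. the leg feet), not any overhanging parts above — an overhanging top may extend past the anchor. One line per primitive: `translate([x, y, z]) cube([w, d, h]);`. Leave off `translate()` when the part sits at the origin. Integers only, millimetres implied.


// leg_h = 445 - 31 = 414
translate([383, 135, 414]) cube([409, 454, 31]);
translate([383, 135, 0]) cube([47, 47, 414]);
translate([745, 135, 0]) cube([47, 47, 414]);
translate([383, 542, 0]) cube([47, 47, 414]);
translate([745, 542, 0]) cube([47, 47, 414]);
translate([383, 554, 445]) cube([409, 35, 513]);


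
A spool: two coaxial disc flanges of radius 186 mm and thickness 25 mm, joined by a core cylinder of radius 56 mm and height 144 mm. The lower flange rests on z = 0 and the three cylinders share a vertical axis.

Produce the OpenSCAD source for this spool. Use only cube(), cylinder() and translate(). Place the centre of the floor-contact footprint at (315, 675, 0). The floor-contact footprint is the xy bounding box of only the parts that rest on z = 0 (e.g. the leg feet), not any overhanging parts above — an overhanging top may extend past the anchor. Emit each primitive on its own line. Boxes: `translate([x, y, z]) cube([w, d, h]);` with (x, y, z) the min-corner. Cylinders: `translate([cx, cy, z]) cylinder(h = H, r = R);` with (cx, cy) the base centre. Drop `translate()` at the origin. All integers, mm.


translate([315, 675, 0]) cylinder(h = 25, r = 186);
translate([315, 675, 25]) cylinder(h = 144, r = 56);
translate([315, 675, 169]) cylinder(h = 25, r = 186);


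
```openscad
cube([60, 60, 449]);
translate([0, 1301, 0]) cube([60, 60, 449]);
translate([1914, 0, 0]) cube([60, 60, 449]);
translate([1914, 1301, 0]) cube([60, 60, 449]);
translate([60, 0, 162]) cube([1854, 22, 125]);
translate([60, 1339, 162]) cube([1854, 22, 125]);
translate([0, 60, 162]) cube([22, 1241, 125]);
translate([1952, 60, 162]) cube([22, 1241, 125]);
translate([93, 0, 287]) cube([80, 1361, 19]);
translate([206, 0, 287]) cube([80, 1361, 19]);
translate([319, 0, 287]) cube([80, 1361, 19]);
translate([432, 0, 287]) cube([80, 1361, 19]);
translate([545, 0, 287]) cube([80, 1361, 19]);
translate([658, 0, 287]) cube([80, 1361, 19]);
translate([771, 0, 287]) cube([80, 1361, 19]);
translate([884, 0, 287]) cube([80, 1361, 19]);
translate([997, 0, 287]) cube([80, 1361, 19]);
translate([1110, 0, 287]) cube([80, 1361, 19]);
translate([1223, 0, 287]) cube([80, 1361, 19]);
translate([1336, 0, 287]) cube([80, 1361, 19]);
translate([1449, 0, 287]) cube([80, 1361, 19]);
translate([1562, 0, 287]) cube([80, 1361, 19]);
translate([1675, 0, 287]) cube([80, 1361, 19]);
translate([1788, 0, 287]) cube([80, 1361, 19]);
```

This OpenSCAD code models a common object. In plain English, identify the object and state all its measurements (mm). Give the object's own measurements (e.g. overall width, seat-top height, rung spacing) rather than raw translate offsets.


A bed frame 1974 mm long (x) by 1361 mm wide (y). Four 60×60 mm corner posts, 449 mm tall, at the corners of the footprint. Four rails of 22 mm thickness and 125 mm height run between adjacent posts with their undersides at z = 162 mm, their outer faces flush with the outside of the frame (the two x-running rails run between the posts' inner faces; the two y-running rails run between the posts' inner faces). 16 slats, each 80 mm wide (x) and 19 mm thick, lie across the top of the two x-running rails, running the full 1361 mm width of the frame in y; along x they sit between the end posts with a 33 mm gap after the −x posts and between neighbouring slats, leaving 46 mm before the +x posts.


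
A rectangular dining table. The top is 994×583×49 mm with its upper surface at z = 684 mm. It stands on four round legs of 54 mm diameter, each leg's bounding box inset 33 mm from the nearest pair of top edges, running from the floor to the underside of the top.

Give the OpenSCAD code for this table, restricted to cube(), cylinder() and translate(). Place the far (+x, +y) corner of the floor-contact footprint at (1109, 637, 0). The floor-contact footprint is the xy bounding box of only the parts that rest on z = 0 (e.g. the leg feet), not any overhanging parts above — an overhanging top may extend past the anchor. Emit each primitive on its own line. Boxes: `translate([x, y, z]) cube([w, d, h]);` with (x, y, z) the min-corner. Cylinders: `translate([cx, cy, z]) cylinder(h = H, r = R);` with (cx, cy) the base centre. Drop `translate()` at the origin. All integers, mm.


translate([148, 87, 635]) cube([994, 583, 49]);
translate([208, 147, 0]) cylinder(h = 635, r = 27);
translate([1082, 147, 0]) cylinder(h = 635, r = 27);
translate([208, 610, 0]) cylinder(h = 635, r = 27);
translate([1082, 610, 0]) cylinder(h = 635, r = 27);


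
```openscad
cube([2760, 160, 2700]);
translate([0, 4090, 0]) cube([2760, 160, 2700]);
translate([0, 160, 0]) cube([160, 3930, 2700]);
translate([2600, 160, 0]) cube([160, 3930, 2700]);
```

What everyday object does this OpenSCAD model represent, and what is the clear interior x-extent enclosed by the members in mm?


A house (or room) frame. The interior width is 2440 mm.

Four 2700 mm walls enclosing a rectangle with no floor or roof — a room or house frame. Outside width is 2760 mm and wall thickness is 160 mm, so the interior width is 2760 − 2 × 160 = 2440 mm.


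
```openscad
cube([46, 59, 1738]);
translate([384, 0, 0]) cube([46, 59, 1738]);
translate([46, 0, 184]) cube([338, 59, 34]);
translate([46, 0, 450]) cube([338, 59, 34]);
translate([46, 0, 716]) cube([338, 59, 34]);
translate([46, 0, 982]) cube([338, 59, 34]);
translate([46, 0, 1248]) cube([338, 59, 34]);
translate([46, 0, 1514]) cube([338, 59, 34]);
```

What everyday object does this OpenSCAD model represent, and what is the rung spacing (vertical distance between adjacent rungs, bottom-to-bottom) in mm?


A ladder. The rung spacing is 266 mm.

Two tall 46×59 posts with 6 short bars between them — a ladder. Adjacent rungs sit at z = 184 and z = 450, so the spacing is 450 − 184 = 266 mm.


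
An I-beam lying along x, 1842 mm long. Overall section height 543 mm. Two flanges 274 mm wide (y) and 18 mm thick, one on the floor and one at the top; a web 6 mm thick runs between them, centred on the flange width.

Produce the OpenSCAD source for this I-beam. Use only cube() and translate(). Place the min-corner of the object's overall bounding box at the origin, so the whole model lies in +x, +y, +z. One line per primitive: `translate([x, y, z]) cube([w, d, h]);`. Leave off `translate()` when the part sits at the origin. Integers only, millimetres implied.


cube([1842, 274, 18]);
translate([0, 134, 18]) cube([1842, 6, 507]);
translate([0, 0, 525]) cube([1842, 274, 18]);


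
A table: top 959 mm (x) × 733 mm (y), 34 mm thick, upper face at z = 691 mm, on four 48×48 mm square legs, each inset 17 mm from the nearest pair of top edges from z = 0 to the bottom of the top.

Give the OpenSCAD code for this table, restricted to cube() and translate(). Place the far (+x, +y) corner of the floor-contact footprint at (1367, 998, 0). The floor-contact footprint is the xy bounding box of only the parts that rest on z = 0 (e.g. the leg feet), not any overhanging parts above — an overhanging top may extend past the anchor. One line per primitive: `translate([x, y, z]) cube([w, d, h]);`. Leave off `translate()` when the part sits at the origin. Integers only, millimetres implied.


translate([425, 282, 657]) cube([959, 733, 34]);
translate([442, 299, 0]) cube([48, 48, 657]);
translate([1319, 299, 0]) cube([48, 48, 657]);
translate([442, 950, 0]) cube([48, 48, 657]);
translate([1319, 950, 0]) cube([48, 48, 657]);


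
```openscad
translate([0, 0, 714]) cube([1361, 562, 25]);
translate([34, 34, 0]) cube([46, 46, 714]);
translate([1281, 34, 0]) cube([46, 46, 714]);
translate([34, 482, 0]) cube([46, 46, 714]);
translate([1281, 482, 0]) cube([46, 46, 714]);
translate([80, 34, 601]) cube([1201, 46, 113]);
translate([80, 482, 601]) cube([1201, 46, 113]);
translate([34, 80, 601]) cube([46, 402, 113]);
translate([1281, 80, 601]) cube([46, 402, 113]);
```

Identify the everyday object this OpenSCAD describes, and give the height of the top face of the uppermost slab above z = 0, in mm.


A table. The table height is 739 mm.

A 1361×562×25 slab sits at z = 714 on four 46 mm square posts — a table. The top surface is at 714 + 25 = 739 mm.


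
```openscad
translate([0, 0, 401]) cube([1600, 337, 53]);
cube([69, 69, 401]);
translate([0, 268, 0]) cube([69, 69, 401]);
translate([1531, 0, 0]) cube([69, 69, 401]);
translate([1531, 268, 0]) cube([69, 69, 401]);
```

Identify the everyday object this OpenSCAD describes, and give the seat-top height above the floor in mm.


A bench. The seat-top height is 454 mm.

A long slab on four corner posts — a bench. The slab sits at z = 401 with thickness 53, so the top is 401 + 53 = 454 mm.


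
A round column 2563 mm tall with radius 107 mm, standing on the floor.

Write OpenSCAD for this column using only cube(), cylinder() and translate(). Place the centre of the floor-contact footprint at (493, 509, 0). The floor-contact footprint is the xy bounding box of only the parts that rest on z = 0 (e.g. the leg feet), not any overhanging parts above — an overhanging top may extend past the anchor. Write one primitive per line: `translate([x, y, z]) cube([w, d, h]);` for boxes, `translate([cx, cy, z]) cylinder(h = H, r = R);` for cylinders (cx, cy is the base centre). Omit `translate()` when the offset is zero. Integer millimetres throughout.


translate([493, 509, 0]) cylinder(h = 2563, r = 107);


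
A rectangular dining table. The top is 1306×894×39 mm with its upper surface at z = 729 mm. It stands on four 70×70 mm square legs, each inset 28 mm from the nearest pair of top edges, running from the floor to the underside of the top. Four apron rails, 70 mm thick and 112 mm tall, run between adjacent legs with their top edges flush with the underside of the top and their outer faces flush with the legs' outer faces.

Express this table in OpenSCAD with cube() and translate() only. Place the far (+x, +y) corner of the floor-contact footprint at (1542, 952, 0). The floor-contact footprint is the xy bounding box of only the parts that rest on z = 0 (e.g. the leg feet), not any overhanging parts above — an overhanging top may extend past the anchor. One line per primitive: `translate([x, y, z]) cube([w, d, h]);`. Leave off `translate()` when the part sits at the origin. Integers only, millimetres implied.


translate([264, 86, 690]) cube([1306, 894, 39]);
translate([292, 114, 0]) cube([70, 70, 690]);
translate([1472, 114, 0]) cube([70, 70, 690]);
translate([292, 882, 0]) cube([70, 70, 690]);
translate([1472, 882, 0]) cube([70, 70, 690]);
translate([362, 114, 578]) cube([1110, 70, 112]);
translate([362, 882, 578]) cube([1110, 70, 112]);
translate([292, 184, 578]) cube([70, 698, 112]);
translate([1472, 184, 578]) cube([70, 698, 112]);


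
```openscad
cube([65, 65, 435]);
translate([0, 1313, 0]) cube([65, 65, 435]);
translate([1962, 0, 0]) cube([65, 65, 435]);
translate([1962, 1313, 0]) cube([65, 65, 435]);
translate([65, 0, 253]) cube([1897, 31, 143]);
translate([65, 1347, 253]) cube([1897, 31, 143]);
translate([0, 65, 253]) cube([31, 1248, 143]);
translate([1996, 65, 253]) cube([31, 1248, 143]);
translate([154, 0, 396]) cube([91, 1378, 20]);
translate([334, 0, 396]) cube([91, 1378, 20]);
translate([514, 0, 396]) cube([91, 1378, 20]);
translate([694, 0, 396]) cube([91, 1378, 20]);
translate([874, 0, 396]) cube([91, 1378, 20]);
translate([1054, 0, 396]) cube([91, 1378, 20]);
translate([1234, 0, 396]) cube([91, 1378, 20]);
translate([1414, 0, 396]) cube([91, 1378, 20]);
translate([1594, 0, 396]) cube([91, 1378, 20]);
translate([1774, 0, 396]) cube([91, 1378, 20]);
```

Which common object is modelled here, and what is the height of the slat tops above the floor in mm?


A bed frame. The slat-top height is 416 mm.

Four posts, four rails, and a row of slats — a bed frame. Slats sit on the rails at z = 253 + 143 = 396; with slat thickness 20, the top is 416 mm.


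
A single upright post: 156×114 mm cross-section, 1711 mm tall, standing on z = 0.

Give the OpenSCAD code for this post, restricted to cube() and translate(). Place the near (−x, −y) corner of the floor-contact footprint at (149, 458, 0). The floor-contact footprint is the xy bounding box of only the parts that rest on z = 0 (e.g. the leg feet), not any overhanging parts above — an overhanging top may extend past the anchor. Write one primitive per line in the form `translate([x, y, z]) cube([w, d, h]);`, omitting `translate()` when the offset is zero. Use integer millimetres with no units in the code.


translate([149, 458, 0]) cube([156, 114, 1711]);


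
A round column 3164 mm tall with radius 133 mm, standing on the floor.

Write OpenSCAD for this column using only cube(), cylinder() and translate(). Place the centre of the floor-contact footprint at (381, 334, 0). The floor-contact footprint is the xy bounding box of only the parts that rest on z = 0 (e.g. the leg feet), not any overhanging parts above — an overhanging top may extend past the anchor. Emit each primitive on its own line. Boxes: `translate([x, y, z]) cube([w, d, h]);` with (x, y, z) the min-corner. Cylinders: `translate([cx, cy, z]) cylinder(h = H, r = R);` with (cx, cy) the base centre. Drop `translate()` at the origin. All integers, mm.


translate([381, 334, 0]) cylinder(h = 3164, r = 133);


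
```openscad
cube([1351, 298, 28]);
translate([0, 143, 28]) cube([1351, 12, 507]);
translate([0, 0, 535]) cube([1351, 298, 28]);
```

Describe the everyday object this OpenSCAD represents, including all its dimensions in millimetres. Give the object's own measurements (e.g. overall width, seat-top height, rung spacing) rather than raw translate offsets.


An I-beam lying along x, 1351 mm long. Overall section height 563 mm. Two flanges 298 mm wide (y) and 28 mm thick, one on the floor and one at the top; a web 12 mm thick runs between them, centred on the flange width.


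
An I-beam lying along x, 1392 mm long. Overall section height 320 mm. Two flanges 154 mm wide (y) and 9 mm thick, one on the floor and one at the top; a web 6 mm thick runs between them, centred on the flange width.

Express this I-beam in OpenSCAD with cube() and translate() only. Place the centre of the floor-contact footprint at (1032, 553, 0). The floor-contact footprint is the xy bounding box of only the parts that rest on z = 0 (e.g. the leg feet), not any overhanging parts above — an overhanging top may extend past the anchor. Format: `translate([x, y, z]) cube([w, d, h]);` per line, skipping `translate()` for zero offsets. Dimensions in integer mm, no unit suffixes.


translate([336, 476, 0]) cube([1392, 154, 9]);
translate([336, 550, 9]) cube([1392, 6, 302]);
translate([336, 476, 311]) cube([1392, 154, 9]);


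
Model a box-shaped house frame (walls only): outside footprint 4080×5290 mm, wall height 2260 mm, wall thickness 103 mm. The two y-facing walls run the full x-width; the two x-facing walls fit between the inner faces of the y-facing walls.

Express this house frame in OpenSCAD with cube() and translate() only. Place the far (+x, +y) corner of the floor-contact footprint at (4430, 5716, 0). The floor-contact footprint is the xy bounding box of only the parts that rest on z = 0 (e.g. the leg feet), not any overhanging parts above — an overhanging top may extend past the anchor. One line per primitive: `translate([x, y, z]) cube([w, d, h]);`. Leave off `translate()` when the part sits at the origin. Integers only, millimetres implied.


translate([350, 426, 0]) cube([4080, 103, 2260]);
translate([350, 5613, 0]) cube([4080, 103, 2260]);
translate([350, 529, 0]) cube([103, 5084, 2260]);
translate([4327, 529, 0]) cube([103, 5084, 2260]);


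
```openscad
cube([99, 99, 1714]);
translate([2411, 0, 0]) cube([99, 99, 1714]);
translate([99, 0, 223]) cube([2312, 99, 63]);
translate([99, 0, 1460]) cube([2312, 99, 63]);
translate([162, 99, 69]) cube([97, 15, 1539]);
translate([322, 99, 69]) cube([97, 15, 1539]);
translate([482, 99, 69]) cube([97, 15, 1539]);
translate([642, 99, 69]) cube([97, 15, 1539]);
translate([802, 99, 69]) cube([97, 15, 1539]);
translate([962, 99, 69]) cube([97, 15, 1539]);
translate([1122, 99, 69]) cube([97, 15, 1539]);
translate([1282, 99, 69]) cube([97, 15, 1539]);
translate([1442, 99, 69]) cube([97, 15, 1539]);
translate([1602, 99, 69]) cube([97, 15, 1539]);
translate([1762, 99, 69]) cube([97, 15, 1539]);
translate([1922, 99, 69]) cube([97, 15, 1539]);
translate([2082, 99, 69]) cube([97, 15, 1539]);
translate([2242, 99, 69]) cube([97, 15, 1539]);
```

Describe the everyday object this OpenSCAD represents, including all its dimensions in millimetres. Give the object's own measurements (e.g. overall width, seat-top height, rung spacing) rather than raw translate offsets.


A fence section. Two 99×99 mm posts, 1714 mm tall, stand on the floor with a clear span of 2312 mm between their inner faces. Two horizontal rails of 99×63 mm section span the gap between the posts with their undersides at z = 223 mm and z = 1460 mm, flush with the posts' −y face. 14 pickets, each 97 mm wide, 15 mm thick and 1539 mm tall, are fixed to the +y face of the rails with their bottoms at z = 69 mm, spaced across the span with a 63 mm gap after the −x post and between neighbouring pickets, with 72 mm left before the +x post.


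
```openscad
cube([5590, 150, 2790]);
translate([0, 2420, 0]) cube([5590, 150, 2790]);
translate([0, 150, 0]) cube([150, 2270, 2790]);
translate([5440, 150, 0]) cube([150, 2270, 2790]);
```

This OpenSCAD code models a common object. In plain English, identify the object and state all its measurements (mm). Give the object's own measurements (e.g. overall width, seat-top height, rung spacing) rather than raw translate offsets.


The wall frame of a small rectangular building: four walls, each 2790 mm tall and 150 mm thick, enclosing a footprint 5590 mm (x) by 2570 mm (y) outside-to-outside, with no floor or roof. The front and back walls (the −y and +y sides) span the full width; the two side walls fit between them.


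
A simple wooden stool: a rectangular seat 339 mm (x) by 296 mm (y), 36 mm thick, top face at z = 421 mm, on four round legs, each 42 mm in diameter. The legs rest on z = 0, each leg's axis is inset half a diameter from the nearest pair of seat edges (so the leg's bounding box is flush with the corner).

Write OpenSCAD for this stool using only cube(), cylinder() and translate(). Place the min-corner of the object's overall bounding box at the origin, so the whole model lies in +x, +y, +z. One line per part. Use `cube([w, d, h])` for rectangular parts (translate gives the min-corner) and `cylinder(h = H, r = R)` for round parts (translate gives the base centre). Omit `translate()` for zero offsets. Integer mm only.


translate([0, 0, 385]) cube([339, 296, 36]);
translate([21, 21, 0]) cylinder(h = 385, r = 21);
translate([318, 21, 0]) cylinder(h = 385, r = 21);
translate([21, 275, 0]) cylinder(h = 385, r = 21);
translate([318, 275, 0]) cylinder(h = 385, r = 21);


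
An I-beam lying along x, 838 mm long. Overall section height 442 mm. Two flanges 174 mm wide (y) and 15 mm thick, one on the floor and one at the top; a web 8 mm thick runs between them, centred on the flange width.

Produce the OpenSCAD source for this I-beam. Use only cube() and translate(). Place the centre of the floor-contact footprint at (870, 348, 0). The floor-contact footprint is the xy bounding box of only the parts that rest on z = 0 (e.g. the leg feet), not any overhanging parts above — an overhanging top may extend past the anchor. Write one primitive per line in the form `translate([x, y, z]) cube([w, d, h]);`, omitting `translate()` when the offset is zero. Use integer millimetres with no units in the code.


translate([451, 261, 0]) cube([838, 174, 15]);
translate([451, 344, 15]) cube([838, 8, 412]);
translate([451, 261, 427]) cube([838, 174, 15]);


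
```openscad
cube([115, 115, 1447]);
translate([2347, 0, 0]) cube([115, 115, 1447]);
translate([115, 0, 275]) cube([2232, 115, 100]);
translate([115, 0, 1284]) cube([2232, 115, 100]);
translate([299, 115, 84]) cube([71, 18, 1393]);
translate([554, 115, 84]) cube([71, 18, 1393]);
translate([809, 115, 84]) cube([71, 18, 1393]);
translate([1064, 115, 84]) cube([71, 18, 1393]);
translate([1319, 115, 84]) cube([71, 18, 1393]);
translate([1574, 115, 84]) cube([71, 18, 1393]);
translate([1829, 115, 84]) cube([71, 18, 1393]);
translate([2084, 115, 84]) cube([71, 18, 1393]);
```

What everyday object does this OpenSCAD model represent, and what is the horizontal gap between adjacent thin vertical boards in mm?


A fence section. The picket gap is 184 mm.

Two posts, two rails, 8 pickets — a fence section. Span 2232 mm holds 8 pickets of 71 mm with 9 equal gaps: ⌊(2232 − 8·71) / 9⌋ = 184 mm.


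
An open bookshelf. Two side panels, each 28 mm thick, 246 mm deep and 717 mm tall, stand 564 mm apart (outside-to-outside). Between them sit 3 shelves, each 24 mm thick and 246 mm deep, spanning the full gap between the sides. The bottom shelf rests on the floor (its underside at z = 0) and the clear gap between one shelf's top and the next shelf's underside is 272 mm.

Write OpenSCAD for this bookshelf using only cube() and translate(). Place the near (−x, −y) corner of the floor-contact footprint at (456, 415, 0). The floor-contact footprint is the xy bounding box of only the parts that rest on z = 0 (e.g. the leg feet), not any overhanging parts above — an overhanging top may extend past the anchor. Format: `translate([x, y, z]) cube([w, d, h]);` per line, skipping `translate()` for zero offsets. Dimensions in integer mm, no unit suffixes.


translate([456, 415, 0]) cube([28, 246, 717]);
translate([992, 415, 0]) cube([28, 246, 717]);
translate([484, 415, 0]) cube([508, 246, 24]);
translate([484, 415, 296]) cube([508, 246, 24]);
translate([484, 415, 592]) cube([508, 246, 24]);


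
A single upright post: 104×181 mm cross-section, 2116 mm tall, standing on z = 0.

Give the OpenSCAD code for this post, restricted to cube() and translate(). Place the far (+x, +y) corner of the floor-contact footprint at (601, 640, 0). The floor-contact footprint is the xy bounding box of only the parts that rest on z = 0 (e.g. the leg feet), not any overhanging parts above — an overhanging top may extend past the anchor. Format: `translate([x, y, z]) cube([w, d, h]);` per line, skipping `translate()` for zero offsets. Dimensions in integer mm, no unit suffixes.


translate([497, 459, 0]) cube([104, 181, 2116]);


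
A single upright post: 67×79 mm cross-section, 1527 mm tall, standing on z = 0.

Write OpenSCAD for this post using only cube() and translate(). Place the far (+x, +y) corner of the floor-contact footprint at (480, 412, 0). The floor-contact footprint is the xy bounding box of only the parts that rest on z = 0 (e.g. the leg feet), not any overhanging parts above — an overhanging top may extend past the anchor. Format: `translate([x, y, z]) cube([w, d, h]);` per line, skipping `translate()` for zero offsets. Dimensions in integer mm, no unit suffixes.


translate([413, 333, 0]) cube([67, 79, 1527]);


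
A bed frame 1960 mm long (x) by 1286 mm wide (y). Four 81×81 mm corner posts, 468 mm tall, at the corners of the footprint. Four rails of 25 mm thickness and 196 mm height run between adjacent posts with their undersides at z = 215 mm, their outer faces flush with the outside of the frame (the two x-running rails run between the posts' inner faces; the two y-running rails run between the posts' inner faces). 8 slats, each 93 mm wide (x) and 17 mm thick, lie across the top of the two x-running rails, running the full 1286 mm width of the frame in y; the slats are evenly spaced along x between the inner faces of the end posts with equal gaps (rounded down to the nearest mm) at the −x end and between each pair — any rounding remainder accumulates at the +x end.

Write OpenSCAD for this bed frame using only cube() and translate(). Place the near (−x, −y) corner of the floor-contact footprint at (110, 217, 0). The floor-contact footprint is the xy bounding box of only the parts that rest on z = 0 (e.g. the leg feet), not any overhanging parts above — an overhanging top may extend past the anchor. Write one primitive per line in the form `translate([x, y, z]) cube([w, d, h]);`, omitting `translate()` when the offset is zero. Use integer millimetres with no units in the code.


// slat z = rail_z + rail_h = 215 + 196 = 411
// slat gap = ⌊(1798 − 8·93) / 9⌋ = 117
translate([110, 217, 0]) cube([81, 81, 468]);
translate([110, 1422, 0]) cube([81, 81, 468]);
translate([1989, 217, 0]) cube([81, 81, 468]);
translate([1989, 1422, 0]) cube([81, 81, 468]);
translate([191, 217, 215]) cube([1798, 25, 196]);
translate([191, 1478, 215]) cube([1798, 25, 196]);
translate([110, 298, 215]) cube([25, 1124, 196]);
translate([2045, 298, 215]) cube([25, 1124, 196]);
translate([308, 217, 411]) cube([93, 1286, 17]);
translate([518, 217, 411]) cube([93, 1286, 17]);
translate([728, 217, 411]) cube([93, 1286, 17]);
translate([938, 217, 411]) cube([93, 1286, 17]);
translate([1148, 217, 411]) cube([93, 1286, 17]);
translate([1358, 217, 411]) cube([93, 1286, 17]);
translate([1568, 217, 411]) cube([93, 1286, 17]);
translate([1778, 217, 411]) cube([93, 1286, 17]);


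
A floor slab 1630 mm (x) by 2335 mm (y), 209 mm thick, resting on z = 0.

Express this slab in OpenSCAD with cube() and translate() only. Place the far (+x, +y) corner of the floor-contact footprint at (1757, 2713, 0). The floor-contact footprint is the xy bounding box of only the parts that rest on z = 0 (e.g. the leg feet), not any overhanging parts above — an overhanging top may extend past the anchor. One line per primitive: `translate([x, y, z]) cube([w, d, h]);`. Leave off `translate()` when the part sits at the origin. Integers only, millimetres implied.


translate([127, 378, 0]) cube([1630, 2335, 209]);


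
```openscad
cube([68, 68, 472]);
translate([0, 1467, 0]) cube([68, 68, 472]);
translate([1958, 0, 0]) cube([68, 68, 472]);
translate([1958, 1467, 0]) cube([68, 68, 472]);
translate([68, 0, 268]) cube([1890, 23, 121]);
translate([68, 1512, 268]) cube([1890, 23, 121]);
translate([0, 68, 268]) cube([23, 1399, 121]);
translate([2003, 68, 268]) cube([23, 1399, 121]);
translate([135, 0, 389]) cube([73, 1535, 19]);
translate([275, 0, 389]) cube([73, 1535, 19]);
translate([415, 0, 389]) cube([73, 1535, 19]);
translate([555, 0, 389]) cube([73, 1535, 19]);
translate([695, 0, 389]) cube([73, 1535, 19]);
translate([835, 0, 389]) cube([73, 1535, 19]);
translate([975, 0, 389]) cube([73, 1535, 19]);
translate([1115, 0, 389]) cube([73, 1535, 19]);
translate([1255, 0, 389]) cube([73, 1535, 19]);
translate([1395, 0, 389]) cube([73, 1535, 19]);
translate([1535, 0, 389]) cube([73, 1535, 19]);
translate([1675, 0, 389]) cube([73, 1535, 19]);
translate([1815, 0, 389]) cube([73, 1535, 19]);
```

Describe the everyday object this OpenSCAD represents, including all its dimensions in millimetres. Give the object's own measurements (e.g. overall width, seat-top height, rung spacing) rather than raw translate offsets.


A bed frame 2026 mm long (x) by 1535 mm wide (y). Four 68×68 mm corner posts, 472 mm tall, at the corners of the footprint. Four rails of 23 mm thickness and 121 mm height run between adjacent posts with their undersides at z = 268 mm, their outer faces flush with the outside of the frame (the two x-running rails run between the posts' inner faces; the two y-running rails run between the posts' inner faces). 13 slats, each 73 mm wide (x) and 19 mm thick, lie across the top of the two x-running rails, running the full 1535 mm width of the frame in y; along x they sit between the end posts with a 67 mm gap after the −x posts and between neighbouring slats, leaving 70 mm before the +x posts.
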